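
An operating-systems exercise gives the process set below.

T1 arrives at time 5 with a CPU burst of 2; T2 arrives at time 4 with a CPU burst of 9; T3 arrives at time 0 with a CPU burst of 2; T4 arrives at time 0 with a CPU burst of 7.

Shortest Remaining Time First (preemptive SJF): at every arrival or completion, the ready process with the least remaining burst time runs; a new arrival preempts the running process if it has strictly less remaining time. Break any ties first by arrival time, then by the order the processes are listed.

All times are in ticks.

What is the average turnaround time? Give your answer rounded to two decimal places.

Schedule: | T3 0-2 | T4 2-5 | T1 5-7 | T4 7-11 | T2 11-20 |
Completion: T1=7  T2=20  T3=2  T4=11
Turnaround times: T1=2, T2=16, T3=2, T4=11
Average turnaround = (2+16+2+11) / 4 = 31/4 = 7.75

7.75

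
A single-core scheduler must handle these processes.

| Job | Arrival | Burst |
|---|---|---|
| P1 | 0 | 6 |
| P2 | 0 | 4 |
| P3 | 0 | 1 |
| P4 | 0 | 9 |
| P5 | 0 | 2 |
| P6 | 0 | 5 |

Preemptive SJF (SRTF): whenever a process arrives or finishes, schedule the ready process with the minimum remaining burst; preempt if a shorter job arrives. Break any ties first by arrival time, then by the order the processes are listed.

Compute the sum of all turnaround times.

Gantt: | P3 0-1 | P5 1-3 | P2 3-7 | P6 7-12 | P1 12-18 | P4 18-27 |
Completion: P1=18  P2=7  P3=1  P4=27  P5=3  P6=12
Turnaround = completion − arrival: P1=18, P2=7, P3=1, P4=27, P5=3, P6=12
Total turnaround = 18 + 7 + 1 + 27 + 3 + 12 = 68

68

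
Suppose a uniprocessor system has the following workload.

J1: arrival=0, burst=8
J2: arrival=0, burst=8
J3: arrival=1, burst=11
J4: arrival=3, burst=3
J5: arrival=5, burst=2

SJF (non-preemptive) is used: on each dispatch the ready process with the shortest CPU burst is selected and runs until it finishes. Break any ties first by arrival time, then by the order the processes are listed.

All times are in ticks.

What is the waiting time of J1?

Gantt: | J1 0-8 | J5 8-10 | J4 10-13 | J2 13-21 | J3 21-32 |
Completion: J1=8  J2=21  J3=32  J4=13  J5=10
Waiting(J1) = turnaround − burst = 8 − 8 = 0

0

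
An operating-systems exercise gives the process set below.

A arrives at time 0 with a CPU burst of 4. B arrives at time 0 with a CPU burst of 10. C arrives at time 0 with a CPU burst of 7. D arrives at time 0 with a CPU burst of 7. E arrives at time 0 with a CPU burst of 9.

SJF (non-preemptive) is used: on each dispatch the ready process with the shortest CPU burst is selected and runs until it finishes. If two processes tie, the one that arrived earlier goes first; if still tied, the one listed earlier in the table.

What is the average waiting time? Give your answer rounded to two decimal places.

12.00

Timeline: | A 0-4 | C 4-11 | D 11-18 | E 18-27 | B 27-37 |
Completion: A=4  B=37  C=11  D=18  E=27
Turnaround (C−A): A=4  B=37  C=11  D=18  E=27
Waiting times: A=0, B=27, C=4, D=11, E=18
Average waiting = (0+27+4+11+18) / 5 = 60/5 = 12.00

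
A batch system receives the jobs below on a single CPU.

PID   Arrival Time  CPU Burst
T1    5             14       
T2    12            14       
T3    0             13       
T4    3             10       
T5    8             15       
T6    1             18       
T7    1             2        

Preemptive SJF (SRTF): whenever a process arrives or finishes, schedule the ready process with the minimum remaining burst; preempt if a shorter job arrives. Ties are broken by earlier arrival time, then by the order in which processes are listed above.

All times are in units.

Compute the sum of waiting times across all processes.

171

Gantt: | T3 0-1 | T7 1-3 | T4 3-13 | T3 13-25 | T1 25-39 | T2 39-53 | T5 53-68 | T6 68-86 |
Completion: T1=39  T2=53  T3=25  T4=13  T5=68  T6=86  T7=3
Waiting = turnaround − burst: T1=20, T2=27, T3=12, T4=0, T5=45, T6=67, T7=0
Total waiting = 20 + 27 + 12 + 0 + 45 + 67 + 0 = 171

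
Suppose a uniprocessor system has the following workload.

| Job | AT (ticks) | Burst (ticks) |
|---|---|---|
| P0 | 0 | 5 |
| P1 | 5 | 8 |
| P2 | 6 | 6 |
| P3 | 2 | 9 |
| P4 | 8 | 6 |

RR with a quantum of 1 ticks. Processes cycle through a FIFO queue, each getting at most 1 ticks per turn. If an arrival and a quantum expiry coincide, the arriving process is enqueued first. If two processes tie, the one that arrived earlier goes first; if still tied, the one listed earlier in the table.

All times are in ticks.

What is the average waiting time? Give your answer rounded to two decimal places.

Gantt: | P0 0-2 | P3 2-3 | P0 3-4 | P3 4-5 | P0 5-6 | P1 6-7 | P3 7-8 | P2 8-9 | P0 9-10 | P1 10-11 | P4 11-12 | P3 12-13 | P2 13-14 | P1 14-15 | P4 15-16 | P3 16-17 | P2 17-18 | P1 18-19 | P4 19-20 | P3 20-21 | P2 21-22 | P1 22-23 | P4 23-24 | P3 24-25 | P2 25-26 | P1 26-27 | P4 27-28 | P3 28-29 | P2 29-30 | P1 30-31 | P4 31-32 | P3 32-33 | P1 33-34 |
Completion: P0=10  P1=34  P2=30  P3=33  P4=32
Turnaround (C−A): P0=10  P1=29  P2=24  P3=31  P4=24
Waiting times: P0=5, P1=21, P2=18, P3=22, P4=18
Average waiting = (5+21+18+22+18) / 5 = 84/5 = 16.80

16.80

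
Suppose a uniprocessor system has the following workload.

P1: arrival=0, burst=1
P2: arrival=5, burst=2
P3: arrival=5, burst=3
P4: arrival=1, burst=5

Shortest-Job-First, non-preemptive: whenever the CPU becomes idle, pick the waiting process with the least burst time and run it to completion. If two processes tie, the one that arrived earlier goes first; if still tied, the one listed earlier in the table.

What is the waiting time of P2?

Timeline: | P1 0-1 | P4 1-6 | P2 6-8 | P3 8-11 |
Completion: P1=1  P2=8  P3=11  P4=6
Waiting(P2) = turnaround − burst = 3 − 2 = 1

1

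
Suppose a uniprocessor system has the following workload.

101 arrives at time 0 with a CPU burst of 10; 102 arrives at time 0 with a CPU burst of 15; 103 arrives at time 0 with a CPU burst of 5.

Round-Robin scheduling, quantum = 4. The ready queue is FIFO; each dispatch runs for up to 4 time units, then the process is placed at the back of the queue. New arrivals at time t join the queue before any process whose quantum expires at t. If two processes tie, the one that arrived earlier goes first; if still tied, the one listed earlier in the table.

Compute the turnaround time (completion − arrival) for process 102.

Timeline: | 101 0-4 | 102 4-8 | 103 8-12 | 101 12-16 | 102 16-20 | 103 20-21 | 101 21-23 | 102 23-30 |
Completion: 101=23  102=30  103=21
Turnaround (C−A): 101=23  102=30  103=21
Turnaround(102) = completion − arrival = 30 − 0 = 30

30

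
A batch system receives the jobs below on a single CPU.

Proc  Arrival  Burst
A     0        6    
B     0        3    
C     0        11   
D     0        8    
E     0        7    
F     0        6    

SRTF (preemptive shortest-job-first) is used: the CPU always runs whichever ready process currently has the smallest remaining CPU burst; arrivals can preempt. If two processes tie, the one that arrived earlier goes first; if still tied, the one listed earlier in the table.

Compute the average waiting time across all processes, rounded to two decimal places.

Timeline: | B 0-3 | A 3-9 | F 9-15 | E 15-22 | D 22-30 | C 30-41 |
Completion: A=9  B=3  C=41  D=30  E=22  F=15
Waiting times: A=3, B=0, C=30, D=22, E=15, F=9
Average waiting = (3+0+30+22+15+9) / 6 = 79/6 = 13.17

13.17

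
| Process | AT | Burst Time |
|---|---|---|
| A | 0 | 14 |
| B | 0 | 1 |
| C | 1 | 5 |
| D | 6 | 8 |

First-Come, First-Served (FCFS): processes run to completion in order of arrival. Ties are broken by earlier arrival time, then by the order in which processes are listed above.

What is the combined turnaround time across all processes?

Schedule: | A 0-14 | B 14-15 | C 15-20 | D 20-28 |
Completion: A=14  B=15  C=20  D=28
Turnaround (C−A): A=14  B=15  C=19  D=22
Turnaround = completion − arrival: A=14, B=15, C=19, D=22
Total turnaround = 14 + 15 + 19 + 22 = 70

70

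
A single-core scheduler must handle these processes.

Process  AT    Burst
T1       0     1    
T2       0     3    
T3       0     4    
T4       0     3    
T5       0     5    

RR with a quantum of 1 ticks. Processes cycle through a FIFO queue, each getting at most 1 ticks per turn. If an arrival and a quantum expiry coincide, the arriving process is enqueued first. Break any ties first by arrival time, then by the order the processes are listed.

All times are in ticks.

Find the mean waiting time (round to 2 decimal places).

Gantt: | T1 0-1 | T2 1-2 | T3 2-3 | T4 3-4 | T5 4-5 | T2 5-6 | T3 6-7 | T4 7-8 | T5 8-9 | T2 9-10 | T3 10-11 | T4 11-12 | T5 12-13 | T3 13-14 | T5 14-16 |
Completion: T1=1  T2=10  T3=14  T4=12  T5=16
Turnaround (C−A): T1=1  T2=10  T3=14  T4=12  T5=16
Waiting times: T1=0, T2=7, T3=10, T4=9, T5=11
Average waiting = (0+7+10+9+11) / 5 = 37/5 = 7.40

7.40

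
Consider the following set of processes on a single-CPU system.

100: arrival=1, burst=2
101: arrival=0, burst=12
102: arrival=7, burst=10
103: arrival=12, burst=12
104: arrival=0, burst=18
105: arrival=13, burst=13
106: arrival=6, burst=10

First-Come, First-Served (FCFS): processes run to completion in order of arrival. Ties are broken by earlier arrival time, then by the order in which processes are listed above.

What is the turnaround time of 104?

30

Timeline: | 101 0-12 | 104 12-30 | 100 30-32 | 106 32-42 | 102 42-52 | 103 52-64 | 105 64-77 |
Completion: 100=32  101=12  102=52  103=64  104=30  105=77  106=42
Turnaround (C−A): 100=31  101=12  102=45  103=52  104=30  105=64  106=36
Turnaround(104) = completion − arrival = 30 − 0 = 30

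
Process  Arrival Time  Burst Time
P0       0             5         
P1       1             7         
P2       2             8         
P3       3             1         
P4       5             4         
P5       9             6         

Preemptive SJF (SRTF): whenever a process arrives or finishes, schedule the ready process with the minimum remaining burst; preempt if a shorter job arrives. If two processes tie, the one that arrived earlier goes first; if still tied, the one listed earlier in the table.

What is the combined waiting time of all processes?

39

Timeline: | P0 0-3 | P3 3-4 | P0 4-6 | P4 6-10 | P5 10-16 | P1 16-23 | P2 23-31 |
Completion: P0=6  P1=23  P2=31  P3=4  P4=10  P5=16
Waiting = turnaround − burst: P0=1, P1=15, P2=21, P3=0, P4=1, P5=1
Total waiting = 1 + 15 + 21 + 0 + 1 + 1 = 39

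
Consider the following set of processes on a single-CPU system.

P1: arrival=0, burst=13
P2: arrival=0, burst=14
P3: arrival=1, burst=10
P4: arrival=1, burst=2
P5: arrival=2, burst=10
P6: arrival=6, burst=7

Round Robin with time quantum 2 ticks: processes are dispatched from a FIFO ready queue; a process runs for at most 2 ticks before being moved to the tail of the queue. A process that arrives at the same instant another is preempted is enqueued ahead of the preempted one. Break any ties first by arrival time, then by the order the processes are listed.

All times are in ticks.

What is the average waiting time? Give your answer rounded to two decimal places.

32.17

Timeline: | P1 0-2 | P2 2-4 | P3 4-6 | P4 6-8 | P5 8-10 | P1 10-12 | P2 12-14 | P6 14-16 | P3 16-18 | P5 18-20 | P1 20-22 | P2 22-24 | P6 24-26 | P3 26-28 | P5 28-30 | P1 30-32 | P2 32-34 | P6 34-36 | P3 36-38 | P5 38-40 | P1 40-42 | P2 42-44 | P6 44-45 | P3 45-47 | P5 47-49 | P1 49-51 | P2 51-53 | P1 53-54 | P2 54-56 |
Completion: P1=54  P2=56  P3=47  P4=8  P5=49  P6=45
Waiting times: P1=41, P2=42, P3=36, P4=5, P5=37, P6=32
Average waiting = (41+42+36+5+37+32) / 6 = 193/6 = 32.17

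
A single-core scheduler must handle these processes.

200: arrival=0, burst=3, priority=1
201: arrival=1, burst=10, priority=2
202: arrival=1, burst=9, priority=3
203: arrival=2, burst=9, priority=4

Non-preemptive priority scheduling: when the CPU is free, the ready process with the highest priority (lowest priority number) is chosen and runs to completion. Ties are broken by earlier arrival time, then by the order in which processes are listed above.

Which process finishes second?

201

Timeline: | 200 0-3 | 201 3-13 | 202 13-22 | 203 22-31 |
Completion: 200=3  201=13  202=22  203=31
Turnaround (C−A): 200=3  201=12  202=21  203=29
Finish order: 200 → 201 → 202 → 203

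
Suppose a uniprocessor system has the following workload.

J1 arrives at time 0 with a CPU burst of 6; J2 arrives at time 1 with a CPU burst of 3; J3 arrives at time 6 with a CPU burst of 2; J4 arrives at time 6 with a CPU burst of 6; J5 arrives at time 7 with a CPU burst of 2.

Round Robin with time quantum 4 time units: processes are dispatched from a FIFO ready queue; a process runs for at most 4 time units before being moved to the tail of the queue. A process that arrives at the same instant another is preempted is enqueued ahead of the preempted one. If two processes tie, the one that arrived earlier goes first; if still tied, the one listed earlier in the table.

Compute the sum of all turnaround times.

43

Timeline: | J1 0-4 | J2 4-7 | J1 7-9 | J3 9-11 | J4 11-15 | J5 15-17 | J4 17-19 |
Completion: J1=9  J2=7  J3=11  J4=19  J5=17
Turnaround (C−A): J1=9  J2=6  J3=5  J4=13  J5=10
Turnaround = completion − arrival: J1=9, J2=6, J3=5, J4=13, J5=10
Total turnaround = 9 + 6 + 5 + 13 + 10 = 43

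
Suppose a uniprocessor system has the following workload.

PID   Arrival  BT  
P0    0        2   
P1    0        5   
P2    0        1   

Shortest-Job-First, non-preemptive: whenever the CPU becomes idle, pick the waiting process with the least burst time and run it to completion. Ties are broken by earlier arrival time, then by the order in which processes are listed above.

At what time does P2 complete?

1

Timeline: | P2 0-1 | P0 1-3 | P1 3-8 |
Completion: P0=3  P1=8  P2=1
Turnaround (C−A): P0=3  P1=8  P2=1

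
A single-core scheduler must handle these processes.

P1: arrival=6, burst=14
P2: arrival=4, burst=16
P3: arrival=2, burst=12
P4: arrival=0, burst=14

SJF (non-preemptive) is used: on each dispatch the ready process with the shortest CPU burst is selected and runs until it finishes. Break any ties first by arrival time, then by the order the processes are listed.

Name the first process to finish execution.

P4

Schedule: | P4 0-14 | P3 14-26 | P1 26-40 | P2 40-56 |
Completion: P1=40  P2=56  P3=26  P4=14
Finish order: P4 → P3 → P1 → P2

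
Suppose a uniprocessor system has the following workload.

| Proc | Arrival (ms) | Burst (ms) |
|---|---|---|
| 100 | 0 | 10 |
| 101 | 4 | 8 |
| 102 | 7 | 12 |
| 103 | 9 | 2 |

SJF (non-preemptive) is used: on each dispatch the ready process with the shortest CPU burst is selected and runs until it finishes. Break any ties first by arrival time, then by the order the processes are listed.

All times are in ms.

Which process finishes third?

Timeline: | 100 0-10 | 103 10-12 | 101 12-20 | 102 20-32 |
Completion: 100=10  101=20  102=32  103=12
Finish order: 100 → 103 → 101 → 102

101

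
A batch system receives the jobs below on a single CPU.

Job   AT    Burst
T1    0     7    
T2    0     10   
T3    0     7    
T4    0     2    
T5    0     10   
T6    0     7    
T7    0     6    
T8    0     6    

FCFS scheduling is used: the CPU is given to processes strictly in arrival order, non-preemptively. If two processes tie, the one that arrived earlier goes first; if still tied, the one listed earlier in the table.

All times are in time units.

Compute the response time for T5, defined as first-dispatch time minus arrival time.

26

Gantt: | T1 0-7 | T2 7-17 | T3 17-24 | T4 24-26 | T5 26-36 | T6 36-43 | T7 43-49 | T8 49-55 |
Completion: T1=7  T2=17  T3=24  T4=26  T5=36  T6=43  T7=49  T8=55
Turnaround (C−A): T1=7  T2=17  T3=24  T4=26  T5=36  T6=43  T7=49  T8=55
Response(T5) = first start − arrival = 26 − 0 = 26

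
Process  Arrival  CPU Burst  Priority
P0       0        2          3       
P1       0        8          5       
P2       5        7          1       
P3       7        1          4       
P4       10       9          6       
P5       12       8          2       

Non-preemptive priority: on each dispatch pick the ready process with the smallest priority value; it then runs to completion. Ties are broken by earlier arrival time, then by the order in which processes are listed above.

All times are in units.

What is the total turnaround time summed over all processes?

Schedule: | P0 0-2 | P1 2-10 | P2 10-17 | P5 17-25 | P3 25-26 | P4 26-35 |
Completion: P0=2  P1=10  P2=17  P3=26  P4=35  P5=25
Turnaround = completion − arrival: P0=2, P1=10, P2=12, P3=19, P4=25, P5=13
Total turnaround = 2 + 10 + 12 + 19 + 25 + 13 = 81

81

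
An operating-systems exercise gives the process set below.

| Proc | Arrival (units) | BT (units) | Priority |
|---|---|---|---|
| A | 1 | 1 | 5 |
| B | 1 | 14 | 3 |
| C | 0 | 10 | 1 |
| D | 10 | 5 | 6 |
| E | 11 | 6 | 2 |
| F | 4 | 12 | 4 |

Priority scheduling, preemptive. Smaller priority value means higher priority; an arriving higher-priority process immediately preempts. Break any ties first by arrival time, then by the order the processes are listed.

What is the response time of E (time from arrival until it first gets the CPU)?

Schedule: | C 0-10 | B 10-11 | E 11-17 | B 17-30 | F 30-42 | A 42-43 | D 43-48 |
Completion: A=43  B=30  C=10  D=48  E=17  F=42
Response(E) = first start − arrival = 11 − 11 = 0

0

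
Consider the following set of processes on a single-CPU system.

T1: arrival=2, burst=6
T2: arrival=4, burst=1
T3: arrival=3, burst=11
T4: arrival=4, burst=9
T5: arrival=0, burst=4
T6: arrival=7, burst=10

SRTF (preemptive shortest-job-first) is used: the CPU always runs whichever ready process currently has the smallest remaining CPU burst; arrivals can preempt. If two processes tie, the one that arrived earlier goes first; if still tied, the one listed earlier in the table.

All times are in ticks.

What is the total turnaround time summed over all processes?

91

Schedule: | T5 0-4 | T2 4-5 | T1 5-11 | T4 11-20 | T6 20-30 | T3 30-41 |
Completion: T1=11  T2=5  T3=41  T4=20  T5=4  T6=30
Turnaround = completion − arrival: T1=9, T2=1, T3=38, T4=16, T5=4, T6=23
Total turnaround = 9 + 1 + 38 + 16 + 4 + 23 = 91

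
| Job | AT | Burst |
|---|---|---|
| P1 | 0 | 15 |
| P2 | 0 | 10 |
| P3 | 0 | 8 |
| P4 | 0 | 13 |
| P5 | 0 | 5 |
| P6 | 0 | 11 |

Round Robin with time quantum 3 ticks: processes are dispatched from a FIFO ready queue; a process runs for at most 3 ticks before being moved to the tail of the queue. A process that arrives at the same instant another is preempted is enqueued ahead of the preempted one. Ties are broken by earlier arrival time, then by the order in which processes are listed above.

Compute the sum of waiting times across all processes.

247

Gantt: | P1 0-3 | P2 3-6 | P3 6-9 | P4 9-12 | P5 12-15 | P6 15-18 | P1 18-21 | P2 21-24 | P3 24-27 | P4 27-30 | P5 30-32 | P6 32-35 | P1 35-38 | P2 38-41 | P3 41-43 | P4 43-46 | P6 46-49 | P1 49-52 | P2 52-53 | P4 53-56 | P6 56-58 | P1 58-61 | P4 61-62 |
Completion: P1=61  P2=53  P3=43  P4=62  P5=32  P6=58
Turnaround (C−A): P1=61  P2=53  P3=43  P4=62  P5=32  P6=58
Waiting = turnaround − burst: P1=46, P2=43, P3=35, P4=49, P5=27, P6=47
Total waiting = 46 + 43 + 35 + 49 + 27 + 47 = 247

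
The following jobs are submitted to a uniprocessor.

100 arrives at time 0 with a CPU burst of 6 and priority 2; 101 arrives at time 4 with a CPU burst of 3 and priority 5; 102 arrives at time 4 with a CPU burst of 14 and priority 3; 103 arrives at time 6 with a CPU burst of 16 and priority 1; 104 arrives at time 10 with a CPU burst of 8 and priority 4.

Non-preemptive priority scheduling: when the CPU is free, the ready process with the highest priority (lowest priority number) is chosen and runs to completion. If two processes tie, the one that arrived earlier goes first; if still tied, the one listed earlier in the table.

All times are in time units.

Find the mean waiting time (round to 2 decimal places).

Gantt: | 100 0-6 | 103 6-22 | 102 22-36 | 104 36-44 | 101 44-47 |
Completion: 100=6  101=47  102=36  103=22  104=44
Turnaround (C−A): 100=6  101=43  102=32  103=16  104=34
Waiting times: 100=0, 101=40, 102=18, 103=0, 104=26
Average waiting = (0+40+18+0+26) / 5 = 84/5 = 16.80

16.80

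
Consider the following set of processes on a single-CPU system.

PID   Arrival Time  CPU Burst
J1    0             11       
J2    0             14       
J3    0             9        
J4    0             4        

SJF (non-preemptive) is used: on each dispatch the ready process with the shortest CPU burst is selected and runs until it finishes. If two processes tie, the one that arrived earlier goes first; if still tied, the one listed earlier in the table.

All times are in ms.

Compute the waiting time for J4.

Gantt: | J4 0-4 | J3 4-13 | J1 13-24 | J2 24-38 |
Completion: J1=24  J2=38  J3=13  J4=4
Waiting(J4) = turnaround − burst = 4 − 4 = 0

0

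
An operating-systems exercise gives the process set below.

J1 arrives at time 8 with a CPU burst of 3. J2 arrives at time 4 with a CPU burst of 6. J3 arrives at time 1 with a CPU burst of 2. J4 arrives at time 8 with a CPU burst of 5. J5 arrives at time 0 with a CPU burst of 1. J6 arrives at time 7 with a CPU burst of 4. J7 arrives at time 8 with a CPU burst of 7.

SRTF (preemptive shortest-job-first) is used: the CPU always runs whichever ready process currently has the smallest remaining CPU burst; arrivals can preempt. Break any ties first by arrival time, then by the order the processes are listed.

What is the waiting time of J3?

0

Schedule: | J5 0-1 | J3 1-3 | idle 3-4 | J2 4-10 | J1 10-13 | J6 13-17 | J4 17-22 | J7 22-29 |
Completion: J1=13  J2=10  J3=3  J4=22  J5=1  J6=17  J7=29
Turnaround (C−A): J1=5  J2=6  J3=2  J4=14  J5=1  J6=10  J7=21
Waiting(J3) = turnaround − burst = 2 − 2 = 0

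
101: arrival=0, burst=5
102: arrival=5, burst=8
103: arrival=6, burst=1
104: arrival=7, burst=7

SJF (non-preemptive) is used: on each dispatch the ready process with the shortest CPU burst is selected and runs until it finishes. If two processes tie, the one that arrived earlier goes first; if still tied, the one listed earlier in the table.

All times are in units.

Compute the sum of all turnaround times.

35

Gantt: | 101 0-5 | 102 5-13 | 103 13-14 | 104 14-21 |
Completion: 101=5  102=13  103=14  104=21
Turnaround = completion − arrival: 101=5, 102=8, 103=8, 104=14
Total turnaround = 5 + 8 + 8 + 14 = 35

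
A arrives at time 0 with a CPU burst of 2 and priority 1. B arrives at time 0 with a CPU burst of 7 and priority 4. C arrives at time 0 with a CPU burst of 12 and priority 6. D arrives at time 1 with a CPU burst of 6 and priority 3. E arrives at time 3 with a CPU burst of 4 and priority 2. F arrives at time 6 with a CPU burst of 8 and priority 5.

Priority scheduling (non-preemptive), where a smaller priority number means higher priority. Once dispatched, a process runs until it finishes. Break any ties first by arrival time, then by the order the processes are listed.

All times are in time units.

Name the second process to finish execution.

D

Schedule: | A 0-2 | D 2-8 | E 8-12 | B 12-19 | F 19-27 | C 27-39 |
Completion: A=2  B=19  C=39  D=8  E=12  F=27
Turnaround (C−A): A=2  B=19  C=39  D=7  E=9  F=21
Finish order: A → D → E → B → F → C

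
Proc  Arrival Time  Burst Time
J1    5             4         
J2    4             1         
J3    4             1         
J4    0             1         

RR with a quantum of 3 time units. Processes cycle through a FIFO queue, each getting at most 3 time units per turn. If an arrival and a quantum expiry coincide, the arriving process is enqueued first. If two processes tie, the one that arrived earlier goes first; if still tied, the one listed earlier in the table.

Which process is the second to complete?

Timeline: | J4 0-1 | idle 1-4 | J2 4-5 | J3 5-6 | J1 6-10 |
Completion: J1=10  J2=5  J3=6  J4=1
Turnaround (C−A): J1=5  J2=1  J3=2  J4=1
Finish order: J4 → J2 → J3 → J1

J2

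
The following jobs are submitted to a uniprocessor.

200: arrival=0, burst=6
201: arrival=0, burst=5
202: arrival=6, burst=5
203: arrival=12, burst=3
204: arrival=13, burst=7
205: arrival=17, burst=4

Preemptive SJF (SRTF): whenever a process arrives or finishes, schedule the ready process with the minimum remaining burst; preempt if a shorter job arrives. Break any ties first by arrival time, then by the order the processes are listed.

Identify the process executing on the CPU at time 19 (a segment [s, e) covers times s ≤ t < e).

Timeline: | 201 0-5 | 200 5-11 | 202 11-12 | 203 12-15 | 202 15-19 | 205 19-23 | 204 23-30 |
Completion: 200=11  201=5  202=19  203=15  204=30  205=23
Turnaround (C−A): 200=11  201=5  202=13  203=3  204=17  205=6

205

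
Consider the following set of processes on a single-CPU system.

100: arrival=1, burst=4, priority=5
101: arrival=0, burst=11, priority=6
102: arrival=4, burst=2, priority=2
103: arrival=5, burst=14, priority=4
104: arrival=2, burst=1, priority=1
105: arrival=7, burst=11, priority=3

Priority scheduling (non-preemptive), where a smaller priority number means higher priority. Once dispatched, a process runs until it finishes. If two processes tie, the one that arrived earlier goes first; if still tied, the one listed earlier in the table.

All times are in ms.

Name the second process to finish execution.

Gantt: | 101 0-11 | 104 11-12 | 102 12-14 | 105 14-25 | 103 25-39 | 100 39-43 |
Completion: 100=43  101=11  102=14  103=39  104=12  105=25
Turnaround (C−A): 100=42  101=11  102=10  103=34  104=10  105=18
Finish order: 101 → 104 → 102 → 105 → 103 → 100

104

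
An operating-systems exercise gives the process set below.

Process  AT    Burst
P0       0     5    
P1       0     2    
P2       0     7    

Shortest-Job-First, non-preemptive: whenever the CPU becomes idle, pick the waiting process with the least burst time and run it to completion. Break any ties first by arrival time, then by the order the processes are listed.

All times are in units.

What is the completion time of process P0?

Schedule: | P1 0-2 | P0 2-7 | P2 7-14 |
Completion: P0=7  P1=2  P2=14

7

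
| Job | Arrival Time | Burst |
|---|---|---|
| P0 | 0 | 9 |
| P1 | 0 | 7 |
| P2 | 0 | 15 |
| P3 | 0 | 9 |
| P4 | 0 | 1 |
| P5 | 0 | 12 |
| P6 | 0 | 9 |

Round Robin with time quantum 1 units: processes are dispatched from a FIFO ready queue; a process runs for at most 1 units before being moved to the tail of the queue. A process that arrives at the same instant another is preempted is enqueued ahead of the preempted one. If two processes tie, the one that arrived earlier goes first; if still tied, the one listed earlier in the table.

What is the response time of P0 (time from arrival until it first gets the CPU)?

0

Schedule: | P0 0-1 | P1 1-2 | P2 2-3 | P3 3-4 | P4 4-5 | P5 5-6 | P6 6-7 | P0 7-8 | P1 8-9 | P2 9-10 | P3 10-11 | P5 11-12 | P6 12-13 | P0 13-14 | P1 14-15 | P2 15-16 | P3 16-17 | P5 17-18 | P6 18-19 | P0 19-20 | P1 20-21 | P2 21-22 | P3 22-23 | P5 23-24 | P6 24-25 | P0 25-26 | P1 26-27 | P2 27-28 | P3 28-29 | P5 29-30 | P6 30-31 | P0 31-32 | P1 32-33 | P2 33-34 | P3 34-35 | P5 35-36 | P6 36-37 | P0 37-38 | P1 38-39 | P2 39-40 | P3 40-41 | P5 41-42 | P6 42-43 | P0 43-44 | P2 44-45 | P3 45-46 | P5 46-47 | P6 47-48 | P0 48-49 | P2 49-50 | P3 50-51 | P5 51-52 | P6 52-53 | P2 53-54 | P5 54-55 | P2 55-56 | P5 56-57 | P2 57-58 | P5 58-59 | P2 59-62 |
Completion: P0=49  P1=39  P2=62  P3=51  P4=5  P5=59  P6=53
Response(P0) = first start − arrival = 0 − 0 = 0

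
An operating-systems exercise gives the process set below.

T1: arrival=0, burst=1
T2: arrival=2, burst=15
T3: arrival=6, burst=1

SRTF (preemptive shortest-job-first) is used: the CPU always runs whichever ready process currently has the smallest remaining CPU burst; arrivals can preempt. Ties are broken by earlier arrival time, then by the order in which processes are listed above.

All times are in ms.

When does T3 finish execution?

7

Gantt: | T1 0-1 | idle 1-2 | T2 2-6 | T3 6-7 | T2 7-18 |
Completion: T1=1  T2=18  T3=7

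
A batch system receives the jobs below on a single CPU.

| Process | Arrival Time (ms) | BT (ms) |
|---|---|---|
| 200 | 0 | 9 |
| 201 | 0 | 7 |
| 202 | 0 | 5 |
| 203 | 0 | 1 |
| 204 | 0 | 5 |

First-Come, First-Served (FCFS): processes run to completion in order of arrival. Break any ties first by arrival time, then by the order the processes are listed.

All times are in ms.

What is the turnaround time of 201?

Gantt: | 200 0-9 | 201 9-16 | 202 16-21 | 203 21-22 | 204 22-27 |
Completion: 200=9  201=16  202=21  203=22  204=27
Turnaround(201) = completion − arrival = 16 − 0 = 16

16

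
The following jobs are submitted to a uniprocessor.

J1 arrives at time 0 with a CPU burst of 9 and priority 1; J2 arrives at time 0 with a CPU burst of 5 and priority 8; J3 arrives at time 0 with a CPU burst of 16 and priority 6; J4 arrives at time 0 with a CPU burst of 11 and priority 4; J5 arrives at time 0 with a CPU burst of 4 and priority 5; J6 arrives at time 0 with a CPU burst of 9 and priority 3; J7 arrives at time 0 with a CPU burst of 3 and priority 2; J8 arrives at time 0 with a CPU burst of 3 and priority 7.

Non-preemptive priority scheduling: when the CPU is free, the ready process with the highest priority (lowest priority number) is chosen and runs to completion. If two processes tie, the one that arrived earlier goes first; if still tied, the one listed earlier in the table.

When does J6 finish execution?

21

Schedule: | J1 0-9 | J7 9-12 | J6 12-21 | J4 21-32 | J5 32-36 | J3 36-52 | J8 52-55 | J2 55-60 |
Completion: J1=9  J2=60  J3=52  J4=32  J5=36  J6=21  J7=12  J8=55
Turnaround (C−A): J1=9  J2=60  J3=52  J4=32  J5=36  J6=21  J7=12  J8=55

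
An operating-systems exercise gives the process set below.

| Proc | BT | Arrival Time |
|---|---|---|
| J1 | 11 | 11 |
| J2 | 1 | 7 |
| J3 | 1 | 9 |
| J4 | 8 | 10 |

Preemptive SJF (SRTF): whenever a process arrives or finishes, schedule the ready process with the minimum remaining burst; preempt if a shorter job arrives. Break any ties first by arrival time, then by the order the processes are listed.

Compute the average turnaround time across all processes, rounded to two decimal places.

7.00

Gantt: | idle 0-7 | J2 7-8 | idle 8-9 | J3 9-10 | J4 10-18 | J1 18-29 |
Completion: J1=29  J2=8  J3=10  J4=18
Turnaround times: J1=18, J2=1, J3=1, J4=8
Average turnaround = (18+1+1+8) / 4 = 28/4 = 7.00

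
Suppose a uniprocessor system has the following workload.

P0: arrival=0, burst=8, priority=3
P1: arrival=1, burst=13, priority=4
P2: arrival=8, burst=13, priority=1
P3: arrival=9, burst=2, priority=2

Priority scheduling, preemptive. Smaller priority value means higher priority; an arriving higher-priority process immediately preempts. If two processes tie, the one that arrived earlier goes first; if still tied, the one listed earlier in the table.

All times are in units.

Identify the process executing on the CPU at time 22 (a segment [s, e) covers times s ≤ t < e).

Schedule: | P0 0-8 | P2 8-21 | P3 21-23 | P1 23-36 |
Completion: P0=8  P1=36  P2=21  P3=23
Turnaround (C−A): P0=8  P1=35  P2=13  P3=14

P3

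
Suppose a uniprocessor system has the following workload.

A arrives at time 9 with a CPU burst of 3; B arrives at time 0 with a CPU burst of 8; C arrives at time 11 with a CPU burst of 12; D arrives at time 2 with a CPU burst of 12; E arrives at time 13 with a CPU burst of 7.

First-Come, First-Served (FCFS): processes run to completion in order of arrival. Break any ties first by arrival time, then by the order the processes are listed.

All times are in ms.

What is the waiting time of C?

12

Timeline: | B 0-8 | D 8-20 | A 20-23 | C 23-35 | E 35-42 |
Completion: A=23  B=8  C=35  D=20  E=42
Turnaround (C−A): A=14  B=8  C=24  D=18  E=29
Waiting(C) = turnaround − burst = 24 − 12 = 12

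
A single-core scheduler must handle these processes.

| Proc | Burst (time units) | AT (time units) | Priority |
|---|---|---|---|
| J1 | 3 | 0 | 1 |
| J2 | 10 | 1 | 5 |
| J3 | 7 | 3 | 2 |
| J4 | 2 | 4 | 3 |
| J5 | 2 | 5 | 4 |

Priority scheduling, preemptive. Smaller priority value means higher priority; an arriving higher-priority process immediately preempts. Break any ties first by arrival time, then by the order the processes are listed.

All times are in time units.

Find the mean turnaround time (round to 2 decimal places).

10.00

Timeline: | J1 0-3 | J3 3-10 | J4 10-12 | J5 12-14 | J2 14-24 |
Completion: J1=3  J2=24  J3=10  J4=12  J5=14
Turnaround times: J1=3, J2=23, J3=7, J4=8, J5=9
Average turnaround = (3+23+7+8+9) / 5 = 50/5 = 10.00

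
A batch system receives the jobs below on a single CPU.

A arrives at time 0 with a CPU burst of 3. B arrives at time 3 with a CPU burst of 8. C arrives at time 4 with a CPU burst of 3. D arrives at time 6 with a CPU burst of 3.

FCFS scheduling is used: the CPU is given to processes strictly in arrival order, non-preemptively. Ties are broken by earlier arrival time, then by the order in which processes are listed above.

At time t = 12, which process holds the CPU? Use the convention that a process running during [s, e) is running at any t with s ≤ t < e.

C

Gantt: | A 0-3 | B 3-11 | C 11-14 | D 14-17 |
Completion: A=3  B=11  C=14  D=17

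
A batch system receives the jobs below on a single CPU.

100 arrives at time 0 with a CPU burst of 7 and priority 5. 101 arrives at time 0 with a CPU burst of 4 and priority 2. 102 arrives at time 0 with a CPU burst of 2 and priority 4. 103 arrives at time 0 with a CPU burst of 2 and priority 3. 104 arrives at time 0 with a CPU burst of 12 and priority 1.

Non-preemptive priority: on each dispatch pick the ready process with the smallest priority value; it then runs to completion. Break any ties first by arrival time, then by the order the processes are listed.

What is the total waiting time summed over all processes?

Gantt: | 104 0-12 | 101 12-16 | 103 16-18 | 102 18-20 | 100 20-27 |
Completion: 100=27  101=16  102=20  103=18  104=12
Waiting = turnaround − burst: 100=20, 101=12, 102=18, 103=16, 104=0
Total waiting = 20 + 12 + 18 + 16 + 0 = 66

66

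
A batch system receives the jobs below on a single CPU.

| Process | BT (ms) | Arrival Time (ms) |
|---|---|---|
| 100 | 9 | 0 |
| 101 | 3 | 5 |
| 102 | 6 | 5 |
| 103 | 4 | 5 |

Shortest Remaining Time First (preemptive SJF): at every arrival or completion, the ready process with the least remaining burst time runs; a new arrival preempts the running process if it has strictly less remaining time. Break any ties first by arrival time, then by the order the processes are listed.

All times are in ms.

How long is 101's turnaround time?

Schedule: | 100 0-5 | 101 5-8 | 100 8-12 | 103 12-16 | 102 16-22 |
Completion: 100=12  101=8  102=22  103=16
Turnaround (C−A): 100=12  101=3  102=17  103=11
Turnaround(101) = completion − arrival = 8 − 5 = 3

3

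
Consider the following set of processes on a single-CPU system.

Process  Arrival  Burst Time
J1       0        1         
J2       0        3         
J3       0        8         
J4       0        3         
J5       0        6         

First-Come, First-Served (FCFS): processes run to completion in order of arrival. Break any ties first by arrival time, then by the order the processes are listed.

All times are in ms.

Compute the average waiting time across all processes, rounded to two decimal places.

Timeline: | J1 0-1 | J2 1-4 | J3 4-12 | J4 12-15 | J5 15-21 |
Completion: J1=1  J2=4  J3=12  J4=15  J5=21
Turnaround (C−A): J1=1  J2=4  J3=12  J4=15  J5=21
Waiting times: J1=0, J2=1, J3=4, J4=12, J5=15
Average waiting = (0+1+4+12+15) / 5 = 32/5 = 6.40

6.40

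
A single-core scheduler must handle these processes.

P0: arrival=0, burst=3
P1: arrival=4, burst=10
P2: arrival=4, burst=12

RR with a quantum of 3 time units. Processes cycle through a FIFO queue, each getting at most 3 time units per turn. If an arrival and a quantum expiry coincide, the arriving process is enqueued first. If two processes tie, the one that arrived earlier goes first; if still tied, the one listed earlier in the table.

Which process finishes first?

Schedule: | P0 0-3 | idle 3-4 | P1 4-7 | P2 7-10 | P1 10-13 | P2 13-16 | P1 16-19 | P2 19-22 | P1 22-23 | P2 23-26 |
Completion: P0=3  P1=23  P2=26
Finish order: P0 → P1 → P2

P0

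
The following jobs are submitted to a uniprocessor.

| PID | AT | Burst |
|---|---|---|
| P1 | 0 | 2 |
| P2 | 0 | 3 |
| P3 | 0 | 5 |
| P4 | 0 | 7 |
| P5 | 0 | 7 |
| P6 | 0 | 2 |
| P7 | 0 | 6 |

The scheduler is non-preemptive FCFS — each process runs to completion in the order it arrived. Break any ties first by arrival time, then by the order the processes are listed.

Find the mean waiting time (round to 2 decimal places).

Schedule: | P1 0-2 | P2 2-5 | P3 5-10 | P4 10-17 | P5 17-24 | P6 24-26 | P7 26-32 |
Completion: P1=2  P2=5  P3=10  P4=17  P5=24  P6=26  P7=32
Turnaround (C−A): P1=2  P2=5  P3=10  P4=17  P5=24  P6=26  P7=32
Waiting times: P1=0, P2=2, P3=5, P4=10, P5=17, P6=24, P7=26
Average waiting = (0+2+5+10+17+24+26) / 7 = 84/7 = 12.00

12.00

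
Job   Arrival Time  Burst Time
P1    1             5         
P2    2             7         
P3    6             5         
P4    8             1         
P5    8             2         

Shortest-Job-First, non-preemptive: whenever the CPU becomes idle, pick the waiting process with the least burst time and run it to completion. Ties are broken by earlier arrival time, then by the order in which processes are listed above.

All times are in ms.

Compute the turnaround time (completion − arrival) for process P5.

Schedule: | idle 0-1 | P1 1-6 | P3 6-11 | P4 11-12 | P5 12-14 | P2 14-21 |
Completion: P1=6  P2=21  P3=11  P4=12  P5=14
Turnaround(P5) = completion − arrival = 14 − 8 = 6

6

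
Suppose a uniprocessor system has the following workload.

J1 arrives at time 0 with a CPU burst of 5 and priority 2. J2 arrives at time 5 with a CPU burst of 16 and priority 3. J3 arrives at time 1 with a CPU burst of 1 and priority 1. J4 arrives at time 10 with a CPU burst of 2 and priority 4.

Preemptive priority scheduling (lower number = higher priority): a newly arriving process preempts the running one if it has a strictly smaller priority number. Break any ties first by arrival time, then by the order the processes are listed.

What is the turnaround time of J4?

14

Gantt: | J1 0-1 | J3 1-2 | J1 2-6 | J2 6-22 | J4 22-24 |
Completion: J1=6  J2=22  J3=2  J4=24
Turnaround(J4) = completion − arrival = 24 − 10 = 14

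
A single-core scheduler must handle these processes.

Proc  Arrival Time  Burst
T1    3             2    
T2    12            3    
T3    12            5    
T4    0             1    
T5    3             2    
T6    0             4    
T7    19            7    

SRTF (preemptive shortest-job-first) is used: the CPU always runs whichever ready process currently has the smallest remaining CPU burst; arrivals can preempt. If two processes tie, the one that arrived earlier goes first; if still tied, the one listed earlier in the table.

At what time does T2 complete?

Gantt: | T4 0-1 | T6 1-5 | T1 5-7 | T5 7-9 | idle 9-12 | T2 12-15 | T3 15-20 | T7 20-27 |
Completion: T1=7  T2=15  T3=20  T4=1  T5=9  T6=5  T7=27
Turnaround (C−A): T1=4  T2=3  T3=8  T4=1  T5=6  T6=5  T7=8

15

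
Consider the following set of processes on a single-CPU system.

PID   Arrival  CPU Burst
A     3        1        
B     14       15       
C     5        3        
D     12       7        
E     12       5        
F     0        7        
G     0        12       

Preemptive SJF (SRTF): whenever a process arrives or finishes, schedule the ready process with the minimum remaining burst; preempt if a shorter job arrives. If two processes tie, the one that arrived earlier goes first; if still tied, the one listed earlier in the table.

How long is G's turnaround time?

35

Gantt: | F 0-3 | A 3-4 | F 4-8 | C 8-11 | G 11-12 | E 12-17 | D 17-24 | G 24-35 | B 35-50 |
Completion: A=4  B=50  C=11  D=24  E=17  F=8  G=35
Turnaround (C−A): A=1  B=36  C=6  D=12  E=5  F=8  G=35
Turnaround(G) = completion − arrival = 35 − 0 = 35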